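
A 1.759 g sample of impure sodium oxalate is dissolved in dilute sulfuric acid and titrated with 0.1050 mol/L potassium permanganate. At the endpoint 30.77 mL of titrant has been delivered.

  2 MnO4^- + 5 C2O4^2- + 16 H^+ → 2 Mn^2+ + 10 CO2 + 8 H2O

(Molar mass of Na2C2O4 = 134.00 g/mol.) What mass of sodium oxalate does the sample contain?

n(KMnO4) = 0.03077 L × 0.1050 mol/L = 3.231 × 10^-3 mol
From the 5:2 ratio, n(Na2C2O4) = 5/2 × 3.231 × 10^-3 = 8.077 × 10^-3 mol
mass of Na2C2O4 = 8.077 × 10^-3 × 134.00 g/mol = 1.082 g

1.082 g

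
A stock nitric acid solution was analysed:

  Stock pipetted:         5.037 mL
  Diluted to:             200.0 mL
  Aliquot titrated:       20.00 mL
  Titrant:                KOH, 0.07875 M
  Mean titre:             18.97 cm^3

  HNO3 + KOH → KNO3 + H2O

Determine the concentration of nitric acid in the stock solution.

2.966 M

n(KOH) = 0.01897 × 0.07875 = 1.494 × 10^-3 mol
n(HNO3) in the aliquot = 1.494 × 10^-3 mol (1:1 ratio)
[HNO3]_dilute = 1.494 × 10^-3 / 0.02000 = 0.07469 mol/L
Dilution factor = 200.0 / 5.037 = 39.71
[HNO3]_stock = 0.07469 × 39.71 = 2.966 mol/L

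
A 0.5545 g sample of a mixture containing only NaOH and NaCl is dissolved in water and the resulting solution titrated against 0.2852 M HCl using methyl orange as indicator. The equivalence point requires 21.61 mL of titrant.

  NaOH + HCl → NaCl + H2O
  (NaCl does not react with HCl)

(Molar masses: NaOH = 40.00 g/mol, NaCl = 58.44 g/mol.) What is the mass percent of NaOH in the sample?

n(HCl) = 0.02161 × 0.2852 = 6.163 × 10^-3 mol
Let x = n(NaOH), y = n(NaCl).
Titrant: 1x = 6.163 × 10^-3;  mass: 40.00x + 58.44y = 0.5545
Solving, x = 6.163 × 10^-3 mol, y = 5.270 × 10^-3 mol
mass of NaOH = 6.163 × 10^-3 × 40.00 = 0.2465 g
% NaOH = 0.2465 / 0.5545 × 100 = 44.46 %

44.46 %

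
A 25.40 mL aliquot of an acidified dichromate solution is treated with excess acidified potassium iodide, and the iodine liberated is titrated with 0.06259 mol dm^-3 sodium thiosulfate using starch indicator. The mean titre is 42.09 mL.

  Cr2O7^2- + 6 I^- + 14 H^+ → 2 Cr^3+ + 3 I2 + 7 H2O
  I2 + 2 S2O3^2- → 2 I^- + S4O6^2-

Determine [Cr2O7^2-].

n(S2O3^2-) = 0.04209 × 0.06259 = 2.634 × 10^-3 mol
n(I2) = n(S2O3^2-)/2 = 1.317 × 10^-3 mol
From the 1:3 ratio, n(Cr2O7^2-) in the aliquot = 1/3 × 1.317 × 10^-3 = 4.391 × 10^-4 mol
[Cr2O7^2-] = 4.391 × 10^-4 / 0.02540 = 0.01729 mol/L

0.01729 mol/L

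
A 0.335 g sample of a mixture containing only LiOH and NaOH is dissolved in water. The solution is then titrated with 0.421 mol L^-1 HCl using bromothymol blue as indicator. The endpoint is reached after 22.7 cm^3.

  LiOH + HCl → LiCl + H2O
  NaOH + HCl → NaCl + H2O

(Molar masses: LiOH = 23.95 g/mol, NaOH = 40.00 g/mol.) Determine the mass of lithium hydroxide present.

0.0705 g

n(HCl) = 0.0227 × 0.421 = 9.56 × 10^-3 mol
Let x = n(LiOH), y = n(NaOH).
Titrant: 1x + 1y = 9.56 × 10^-3;  mass: 23.95x + 40.00y = 0.335
Solving, x = 2.95 × 10^-3 mol, y = 6.61 × 10^-3 mol
mass of LiOH = 2.95 × 10^-3 × 23.95 = 0.0705 g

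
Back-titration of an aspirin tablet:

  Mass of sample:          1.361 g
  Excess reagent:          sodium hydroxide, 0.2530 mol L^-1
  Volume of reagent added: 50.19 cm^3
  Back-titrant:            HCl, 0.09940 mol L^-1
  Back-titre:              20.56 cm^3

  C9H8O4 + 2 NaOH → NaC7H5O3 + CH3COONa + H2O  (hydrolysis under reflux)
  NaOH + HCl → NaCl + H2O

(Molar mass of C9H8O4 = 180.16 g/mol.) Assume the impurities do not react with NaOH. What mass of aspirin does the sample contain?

0.9597 g

n(NaOH) added = 0.05019 × 0.2530 = 0.01270 mol
n(HCl) used in back-titration = 0.02056 × 0.09940 = 2.044 × 10^-3 mol
n(NaOH) left over = 2.044 × 10^-3 mol (1:1 ratio)
n(NaOH) consumed by analyte = 0.01270 − 2.044 × 10^-3 = 0.01065 mol
From the 1:2 ratio, n(C9H8O4) = 1/2 × 0.01065 = 5.327 × 10^-3 mol
mass of C9H8O4 = 5.327 × 10^-3 × 180.16 = 0.9597 g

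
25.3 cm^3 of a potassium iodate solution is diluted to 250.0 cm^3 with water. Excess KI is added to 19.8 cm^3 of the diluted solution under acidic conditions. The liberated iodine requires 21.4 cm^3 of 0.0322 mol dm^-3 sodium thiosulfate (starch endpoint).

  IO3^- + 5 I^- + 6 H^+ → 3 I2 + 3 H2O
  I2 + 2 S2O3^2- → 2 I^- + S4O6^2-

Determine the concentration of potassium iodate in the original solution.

0.0573 mol/L

n(S2O3^2-) = 0.0214 × 0.0322 = 6.89 × 10^-4 mol
n(I2) = n(S2O3^2-)/2 = 3.45 × 10^-4 mol
From the 1:3 ratio, n(IO3^-) in the aliquot = 1/3 × 3.45 × 10^-4 = 1.15 × 10^-4 mol
[IO3^-]_dilute = 1.15 × 10^-4 / 0.0198 = 0.00580 mol/L
[IO3^-]_original = 0.00580 × 250.0/25.3 = 0.0573 mol/L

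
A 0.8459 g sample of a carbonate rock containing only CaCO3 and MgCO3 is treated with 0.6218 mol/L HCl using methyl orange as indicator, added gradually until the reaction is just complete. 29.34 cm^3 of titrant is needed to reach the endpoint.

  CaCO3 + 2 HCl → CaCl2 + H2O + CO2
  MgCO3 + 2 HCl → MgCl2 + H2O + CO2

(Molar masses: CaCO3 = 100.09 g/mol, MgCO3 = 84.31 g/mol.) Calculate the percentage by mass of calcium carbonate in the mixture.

57.62 %

n(HCl) = 0.02934 × 0.6218 = 0.01824 mol
Let x = n(CaCO3), y = n(MgCO3).
Titrant: 2x + 2y = 0.01824;  mass: 100.09x + 84.31y = 0.8459
Solving, x = 4.869 × 10^-3 mol, y = 4.252 × 10^-3 mol
mass of CaCO3 = 4.869 × 10^-3 × 100.09 = 0.4874 g
% CaCO3 = 0.4874 / 0.8459 × 100 = 57.62 %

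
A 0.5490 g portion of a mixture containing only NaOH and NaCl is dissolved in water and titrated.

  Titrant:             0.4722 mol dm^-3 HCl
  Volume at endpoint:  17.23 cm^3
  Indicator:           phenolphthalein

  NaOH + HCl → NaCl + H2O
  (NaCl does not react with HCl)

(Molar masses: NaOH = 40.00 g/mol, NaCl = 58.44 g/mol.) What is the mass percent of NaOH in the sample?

n(HCl) = 0.01723 × 0.4722 = 8.136 × 10^-3 mol
Let x = n(NaOH), y = n(NaCl).
Titrant: 1x = 8.136 × 10^-3;  mass: 40.00x + 58.44y = 0.5490
Solving, x = 8.136 × 10^-3 mol, y = 3.825 × 10^-3 mol
mass of NaOH = 8.136 × 10^-3 × 40.00 = 0.3254 g
% NaOH = 0.3254 / 0.5490 × 100 = 59.28 %

59.28 %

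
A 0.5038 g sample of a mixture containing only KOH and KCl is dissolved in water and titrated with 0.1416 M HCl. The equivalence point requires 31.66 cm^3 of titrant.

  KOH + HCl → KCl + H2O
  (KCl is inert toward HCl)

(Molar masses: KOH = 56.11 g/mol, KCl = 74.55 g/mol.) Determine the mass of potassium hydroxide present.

n(HCl) = 0.03166 × 0.1416 = 4.483 × 10^-3 mol
Let x = n(KOH), y = n(KCl).
Titrant: 1x = 4.483 × 10^-3;  mass: 56.11x + 74.55y = 0.5038
Solving, x = 4.483 × 10^-3 mol, y = 3.384 × 10^-3 mol
mass of KOH = 4.483 × 10^-3 × 56.11 = 0.2515 g

0.2515 g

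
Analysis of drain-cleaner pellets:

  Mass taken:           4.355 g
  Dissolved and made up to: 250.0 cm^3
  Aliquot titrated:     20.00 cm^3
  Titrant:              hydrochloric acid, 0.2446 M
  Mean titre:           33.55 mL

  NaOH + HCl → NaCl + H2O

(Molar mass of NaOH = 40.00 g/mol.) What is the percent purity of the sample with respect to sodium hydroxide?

n(HCl) per titration = 0.03355 × 0.2446 = 8.206 × 10^-3 mol
n(NaOH) in each aliquot = 8.206 × 10^-3 mol (1:1 ratio)
n(NaOH) in the whole flask = 8.206 × 10^-3 × 250.0/20.00 = 0.1026 mol
mass of NaOH = 0.1026 × 40.00 = 4.103 g
% NaOH = 4.103 / 4.355 × 100 = 94.22 %

94.22 %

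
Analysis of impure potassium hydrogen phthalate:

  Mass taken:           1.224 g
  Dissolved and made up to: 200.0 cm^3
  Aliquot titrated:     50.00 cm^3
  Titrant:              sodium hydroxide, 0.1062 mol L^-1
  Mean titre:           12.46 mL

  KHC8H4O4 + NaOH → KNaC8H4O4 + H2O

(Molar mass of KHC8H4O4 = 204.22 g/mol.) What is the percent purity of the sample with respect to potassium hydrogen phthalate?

n(NaOH) per titration = 0.01246 × 0.1062 = 1.323 × 10^-3 mol
n(KHC8H4O4) in each aliquot = 1.323 × 10^-3 mol (1:1 ratio)
n(KHC8H4O4) in the whole flask = 1.323 × 10^-3 × 200.0/50.00 = 5.293 × 10^-3 mol
mass of KHC8H4O4 = 5.293 × 10^-3 × 204.22 = 1.081 g
% KHC8H4O4 = 1.081 / 1.224 × 100 = 88.31 %

88.31 %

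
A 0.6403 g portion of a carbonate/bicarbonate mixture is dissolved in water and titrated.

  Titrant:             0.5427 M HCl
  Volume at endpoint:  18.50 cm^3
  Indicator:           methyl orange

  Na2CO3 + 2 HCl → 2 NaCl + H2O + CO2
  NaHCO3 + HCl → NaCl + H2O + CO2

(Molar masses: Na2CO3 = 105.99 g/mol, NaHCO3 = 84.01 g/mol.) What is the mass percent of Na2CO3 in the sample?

54.21 %

n(HCl) = 0.01850 × 0.5427 = 0.01004 mol
Let x = n(Na2CO3), y = n(NaHCO3).
Titrant: 2x + 1y = 0.01004;  mass: 105.99x + 84.01y = 0.6403
Solving, x = 3.275 × 10^-3 mol, y = 3.490 × 10^-3 mol
mass of Na2CO3 = 3.275 × 10^-3 × 105.99 = 0.3471 g
% Na2CO3 = 0.3471 / 0.6403 × 100 = 54.21 %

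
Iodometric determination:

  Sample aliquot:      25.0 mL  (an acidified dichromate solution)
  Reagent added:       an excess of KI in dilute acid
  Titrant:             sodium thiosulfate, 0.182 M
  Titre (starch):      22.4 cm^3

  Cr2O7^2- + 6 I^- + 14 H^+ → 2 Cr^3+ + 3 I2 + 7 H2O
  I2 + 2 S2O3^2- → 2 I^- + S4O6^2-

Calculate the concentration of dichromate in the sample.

0.0272 M

n(S2O3^2-) = 0.0224 × 0.182 = 4.08 × 10^-3 mol
n(I2) = n(S2O3^2-)/2 = 2.04 × 10^-3 mol
From the 1:3 ratio, n(Cr2O7^2-) in the aliquot = 1/3 × 2.04 × 10^-3 = 6.79 × 10^-4 mol
[Cr2O7^2-] = 6.79 × 10^-4 / 0.0250 = 0.0272 mol/L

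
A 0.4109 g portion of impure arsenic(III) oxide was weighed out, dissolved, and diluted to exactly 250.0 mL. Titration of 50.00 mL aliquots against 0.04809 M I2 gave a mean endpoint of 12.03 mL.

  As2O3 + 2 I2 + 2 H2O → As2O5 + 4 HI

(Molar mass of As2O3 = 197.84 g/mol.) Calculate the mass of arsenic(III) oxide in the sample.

n(I2) per titration = 0.01203 × 0.04809 = 5.785 × 10^-4 mol
From the 1:2 ratio, n(As2O3) in each aliquot = 1/2 × 5.785 × 10^-4 = 2.893 × 10^-4 mol
n(As2O3) in the whole flask = 2.893 × 10^-4 × 250.0/50.00 = 1.446 × 10^-3 mol
mass of As2O3 = 1.446 × 10^-3 × 197.84 = 0.2861 g

0.2861 g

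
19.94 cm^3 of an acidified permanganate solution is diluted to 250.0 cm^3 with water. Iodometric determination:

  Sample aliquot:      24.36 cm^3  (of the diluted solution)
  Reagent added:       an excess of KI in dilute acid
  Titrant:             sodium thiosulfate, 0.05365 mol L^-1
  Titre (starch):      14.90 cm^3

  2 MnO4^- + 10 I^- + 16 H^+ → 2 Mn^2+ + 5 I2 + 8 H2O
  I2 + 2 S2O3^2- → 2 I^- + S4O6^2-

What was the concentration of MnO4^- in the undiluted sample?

0.08229 mol/L

n(S2O3^2-) = 0.01490 × 0.05365 = 7.994 × 10^-4 mol
n(I2) = n(S2O3^2-)/2 = 3.997 × 10^-4 mol
From the 2:5 ratio, n(MnO4^-) in the aliquot = 2/5 × 3.997 × 10^-4 = 1.599 × 10^-4 mol
[MnO4^-]_dilute = 1.599 × 10^-4 / 0.02436 = 0.006563 mol/L
[MnO4^-]_original = 0.006563 × 250.0/19.94 = 0.08229 mol/L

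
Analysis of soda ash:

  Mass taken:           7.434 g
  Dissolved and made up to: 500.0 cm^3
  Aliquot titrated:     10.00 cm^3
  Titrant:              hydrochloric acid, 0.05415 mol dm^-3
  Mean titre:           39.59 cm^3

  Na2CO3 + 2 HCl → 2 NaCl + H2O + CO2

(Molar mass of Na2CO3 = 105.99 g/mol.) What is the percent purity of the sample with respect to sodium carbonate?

76.41 %

n(HCl) per titration = 0.03959 × 0.05415 = 2.144 × 10^-3 mol
From the 1:2 ratio, n(Na2CO3) in each aliquot = 1/2 × 2.144 × 10^-3 = 1.072 × 10^-3 mol
n(Na2CO3) in the whole flask = 1.072 × 10^-3 × 500.0/10.00 = 0.05359 mol
mass of Na2CO3 = 0.05359 × 105.99 = 5.681 g
% Na2CO3 = 5.681 / 7.434 × 100 = 76.41 %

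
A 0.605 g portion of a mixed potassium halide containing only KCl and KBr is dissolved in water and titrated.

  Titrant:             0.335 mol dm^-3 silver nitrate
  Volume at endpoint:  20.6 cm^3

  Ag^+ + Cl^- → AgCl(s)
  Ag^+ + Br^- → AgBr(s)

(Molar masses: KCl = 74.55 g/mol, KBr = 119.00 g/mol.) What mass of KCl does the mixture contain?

n(AgNO3) = 0.0206 × 0.335 = 6.90 × 10^-3 mol
Let x = n(KCl), y = n(KBr).
Titrant: 1x + 1y = 6.90 × 10^-3;  mass: 74.55x + 119.00y = 0.605
Solving, x = 4.86 × 10^-3 mol, y = 2.04 × 10^-3 mol
mass of KCl = 4.86 × 10^-3 × 74.55 = 0.363 g

0.363 g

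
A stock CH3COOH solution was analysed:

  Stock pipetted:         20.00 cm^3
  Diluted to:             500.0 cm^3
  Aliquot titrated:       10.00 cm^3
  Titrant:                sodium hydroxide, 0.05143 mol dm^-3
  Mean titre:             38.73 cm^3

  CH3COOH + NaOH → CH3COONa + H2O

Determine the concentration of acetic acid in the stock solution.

4.980 mol/L

n(NaOH) = 0.03873 × 0.05143 = 1.992 × 10^-3 mol
n(CH3COOH) in the aliquot = 1.992 × 10^-3 mol (1:1 ratio)
[CH3COOH]_dilute = 1.992 × 10^-3 / 0.01000 = 0.1992 mol/L
Dilution factor = 500.0 / 20.00 = 25.00
[CH3COOH]_stock = 0.1992 × 25.00 = 4.980 mol/L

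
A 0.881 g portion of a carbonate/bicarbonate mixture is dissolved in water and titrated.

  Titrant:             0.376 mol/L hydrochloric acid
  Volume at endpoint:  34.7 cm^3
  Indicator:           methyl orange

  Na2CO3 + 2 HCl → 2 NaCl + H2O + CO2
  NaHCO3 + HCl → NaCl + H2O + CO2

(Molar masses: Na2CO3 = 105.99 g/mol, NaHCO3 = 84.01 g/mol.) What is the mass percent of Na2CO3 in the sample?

n(HCl) = 0.0347 × 0.376 = 0.0130 mol
Let x = n(Na2CO3), y = n(NaHCO3).
Titrant: 2x + 1y = 0.0130;  mass: 105.99x + 84.01y = 0.881
Solving, x = 3.47 × 10^-3 mol, y = 6.11 × 10^-3 mol
mass of Na2CO3 = 3.47 × 10^-3 × 105.99 = 0.368 g
% Na2CO3 = 0.368 / 0.881 × 100 = 41.7 %

41.7 %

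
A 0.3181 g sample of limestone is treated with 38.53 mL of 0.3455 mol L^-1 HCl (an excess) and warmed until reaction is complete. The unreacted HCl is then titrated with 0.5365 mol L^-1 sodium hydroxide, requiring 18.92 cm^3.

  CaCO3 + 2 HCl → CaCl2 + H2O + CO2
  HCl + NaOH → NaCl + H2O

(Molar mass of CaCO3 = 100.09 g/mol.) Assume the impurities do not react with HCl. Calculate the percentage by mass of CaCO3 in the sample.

49.74 %

n(HCl) added = 0.03853 × 0.3455 = 0.01331 mol
n(NaOH) used in back-titration = 0.01892 × 0.5365 = 0.01015 mol
n(HCl) left over = 0.01015 mol (1:1 ratio)
n(HCl) consumed by analyte = 0.01331 − 0.01015 = 3.162 × 10^-3 mol
From the 1:2 ratio, n(CaCO3) = 1/2 × 3.162 × 10^-3 = 1.581 × 10^-3 mol
mass of CaCO3 = 1.581 × 10^-3 × 100.09 = 0.1582 g
% CaCO3 = 0.1582 / 0.3181 × 100 = 49.74 %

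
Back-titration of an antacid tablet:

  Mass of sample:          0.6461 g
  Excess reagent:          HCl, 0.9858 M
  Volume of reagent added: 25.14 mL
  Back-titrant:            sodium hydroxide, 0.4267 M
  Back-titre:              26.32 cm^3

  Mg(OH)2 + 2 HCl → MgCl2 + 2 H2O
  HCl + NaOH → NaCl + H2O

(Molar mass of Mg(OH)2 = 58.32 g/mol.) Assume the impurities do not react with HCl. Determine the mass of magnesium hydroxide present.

0.3952 g

n(HCl) added = 0.02514 × 0.9858 = 0.02478 mol
n(NaOH) used in back-titration = 0.02632 × 0.4267 = 0.01123 mol
n(HCl) left over = 0.01123 mol (1:1 ratio)
n(HCl) consumed by analyte = 0.02478 − 0.01123 = 0.01355 mol
From the 1:2 ratio, n(Mg(OH)2) = 1/2 × 0.01355 = 6.776 × 10^-3 mol
mass of Mg(OH)2 = 6.776 × 10^-3 × 58.32 = 0.3952 g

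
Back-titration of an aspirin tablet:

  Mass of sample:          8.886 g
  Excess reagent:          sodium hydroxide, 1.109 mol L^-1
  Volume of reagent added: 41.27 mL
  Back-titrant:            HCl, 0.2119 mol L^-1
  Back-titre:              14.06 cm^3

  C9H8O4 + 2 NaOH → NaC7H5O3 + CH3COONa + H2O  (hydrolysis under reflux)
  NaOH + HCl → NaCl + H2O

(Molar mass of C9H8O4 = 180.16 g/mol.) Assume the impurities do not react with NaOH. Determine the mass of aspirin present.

3.854 g

n(NaOH) added = 0.04127 × 1.109 = 0.04577 mol
n(HCl) used in back-titration = 0.01406 × 0.2119 = 2.979 × 10^-3 mol
n(NaOH) left over = 2.979 × 10^-3 mol (1:1 ratio)
n(NaOH) consumed by analyte = 0.04577 − 2.979 × 10^-3 = 0.04279 mol
From the 1:2 ratio, n(C9H8O4) = 1/2 × 0.04279 = 0.02139 mol
mass of C9H8O4 = 0.02139 × 180.16 = 3.854 g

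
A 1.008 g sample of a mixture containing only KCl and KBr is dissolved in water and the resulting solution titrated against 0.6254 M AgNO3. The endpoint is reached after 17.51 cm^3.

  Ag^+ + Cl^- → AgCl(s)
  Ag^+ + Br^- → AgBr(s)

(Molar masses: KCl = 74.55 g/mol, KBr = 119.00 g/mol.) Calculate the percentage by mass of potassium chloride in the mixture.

n(AgNO3) = 0.01751 × 0.6254 = 0.01095 mol
Let x = n(KCl), y = n(KBr).
Titrant: 1x + 1y = 0.01095;  mass: 74.55x + 119.00y = 1.008
Solving, x = 6.640 × 10^-3 mol, y = 4.311 × 10^-3 mol
mass of KCl = 6.640 × 10^-3 × 74.55 = 0.4950 g
% KCl = 0.4950 / 1.008 × 100 = 49.11 %

49.11 %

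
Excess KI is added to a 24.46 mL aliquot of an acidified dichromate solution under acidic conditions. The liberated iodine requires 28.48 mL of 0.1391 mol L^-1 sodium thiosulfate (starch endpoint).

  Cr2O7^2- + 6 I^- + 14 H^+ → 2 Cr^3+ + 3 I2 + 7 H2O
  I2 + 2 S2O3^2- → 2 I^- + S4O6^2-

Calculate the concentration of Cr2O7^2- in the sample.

n(S2O3^2-) = 0.02848 × 0.1391 = 3.962 × 10^-3 mol
n(I2) = n(S2O3^2-)/2 = 1.981 × 10^-3 mol
From the 1:3 ratio, n(Cr2O7^2-) in the aliquot = 1/3 × 1.981 × 10^-3 = 6.603 × 10^-4 mol
[Cr2O7^2-] = 6.603 × 10^-4 / 0.02446 = 0.02699 mol/L

0.02699 mol/L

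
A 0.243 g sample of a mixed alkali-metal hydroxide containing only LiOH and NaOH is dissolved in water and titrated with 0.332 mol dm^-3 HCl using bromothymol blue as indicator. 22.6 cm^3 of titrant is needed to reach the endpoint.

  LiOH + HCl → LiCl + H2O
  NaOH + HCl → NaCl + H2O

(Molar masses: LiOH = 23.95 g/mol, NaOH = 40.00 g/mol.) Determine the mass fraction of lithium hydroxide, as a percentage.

n(HCl) = 0.0226 × 0.332 = 7.50 × 10^-3 mol
Let x = n(LiOH), y = n(NaOH).
Titrant: 1x + 1y = 7.50 × 10^-3;  mass: 23.95x + 40.00y = 0.243
Solving, x = 3.56 × 10^-3 mol, y = 3.94 × 10^-3 mol
mass of LiOH = 3.56 × 10^-3 × 23.95 = 0.0852 g
% LiOH = 0.0852 / 0.243 × 100 = 35.1 %

35.1 %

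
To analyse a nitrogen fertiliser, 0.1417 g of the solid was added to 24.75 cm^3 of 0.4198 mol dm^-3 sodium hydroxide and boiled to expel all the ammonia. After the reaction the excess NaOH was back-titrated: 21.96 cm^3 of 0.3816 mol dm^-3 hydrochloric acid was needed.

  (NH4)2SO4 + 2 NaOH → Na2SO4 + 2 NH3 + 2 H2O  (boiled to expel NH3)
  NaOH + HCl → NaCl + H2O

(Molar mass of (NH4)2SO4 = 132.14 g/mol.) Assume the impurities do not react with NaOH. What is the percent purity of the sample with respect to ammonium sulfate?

93.72 %

n(NaOH) added = 0.02475 × 0.4198 = 0.01039 mol
n(HCl) used in back-titration = 0.02196 × 0.3816 = 8.380 × 10^-3 mol
n(NaOH) left over = 8.380 × 10^-3 mol (1:1 ratio)
n(NaOH) consumed by analyte = 0.01039 − 8.380 × 10^-3 = 2.010 × 10^-3 mol
From the 1:2 ratio, n((NH4)2SO4) = 1/2 × 2.010 × 10^-3 = 1.005 × 10^-3 mol
mass of (NH4)2SO4 = 1.005 × 10^-3 × 132.14 = 0.1328 g
% (NH4)2SO4 = 0.1328 / 0.1417 × 100 = 93.72 %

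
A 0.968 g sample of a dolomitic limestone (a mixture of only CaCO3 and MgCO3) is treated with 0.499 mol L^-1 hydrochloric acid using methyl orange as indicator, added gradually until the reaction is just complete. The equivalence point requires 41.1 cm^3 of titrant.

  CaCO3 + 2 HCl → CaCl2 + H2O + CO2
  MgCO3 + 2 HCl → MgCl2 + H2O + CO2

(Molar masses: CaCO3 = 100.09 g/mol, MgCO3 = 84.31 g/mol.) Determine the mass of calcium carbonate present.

n(HCl) = 0.0411 × 0.499 = 0.0205 mol
Let x = n(CaCO3), y = n(MgCO3).
Titrant: 2x + 2y = 0.0205;  mass: 100.09x + 84.31y = 0.968
Solving, x = 6.56 × 10^-3 mol, y = 3.70 × 10^-3 mol
mass of CaCO3 = 6.56 × 10^-3 × 100.09 = 0.656 g

0.656 g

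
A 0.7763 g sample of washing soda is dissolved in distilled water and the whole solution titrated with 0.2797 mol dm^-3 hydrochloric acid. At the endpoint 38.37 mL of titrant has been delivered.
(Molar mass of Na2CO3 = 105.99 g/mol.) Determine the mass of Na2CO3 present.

Na2CO3 + 2 HCl → 2 NaCl + H2O + CO2
n(HCl) = 0.03837 L × 0.2797 mol/L = 0.01073 mol
From the 1:2 ratio, n(Na2CO3) = 1/2 × 0.01073 = 5.366 × 10^-3 mol
mass of Na2CO3 = 5.366 × 10^-3 × 105.99 g/mol = 0.5687 g

0.5687 g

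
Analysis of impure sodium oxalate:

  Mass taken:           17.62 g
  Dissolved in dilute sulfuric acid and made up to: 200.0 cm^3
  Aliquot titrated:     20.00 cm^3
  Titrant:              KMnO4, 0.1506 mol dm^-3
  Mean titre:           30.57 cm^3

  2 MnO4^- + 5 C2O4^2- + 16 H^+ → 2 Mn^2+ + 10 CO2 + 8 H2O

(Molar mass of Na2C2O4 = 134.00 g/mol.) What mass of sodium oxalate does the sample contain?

15.42 g

n(KMnO4) per titration = 0.03057 × 0.1506 = 4.604 × 10^-3 mol
From the 5:2 ratio, n(Na2C2O4) in each aliquot = 5/2 × 4.604 × 10^-3 = 0.01151 mol
n(Na2C2O4) in the whole flask = 0.01151 × 200.0/20.00 = 0.1151 mol
mass of Na2C2O4 = 0.1151 × 134.00 = 15.42 g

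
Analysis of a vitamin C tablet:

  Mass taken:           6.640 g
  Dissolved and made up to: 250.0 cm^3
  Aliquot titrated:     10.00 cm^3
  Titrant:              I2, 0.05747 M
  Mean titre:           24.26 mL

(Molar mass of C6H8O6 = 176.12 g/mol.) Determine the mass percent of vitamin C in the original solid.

C6H8O6 + I2 → C6H6O6 + 2 HI
n(I2) per titration = 0.02426 × 0.05747 = 1.394 × 10^-3 mol
n(C6H8O6) in each aliquot = 1.394 × 10^-3 mol (1:1 ratio)
n(C6H8O6) in the whole flask = 1.394 × 10^-3 × 250.0/10.00 = 0.03486 mol
mass of C6H8O6 = 0.03486 × 176.12 = 6.139 g
% C6H8O6 = 6.139 / 6.640 × 100 = 92.45 %

92.45 %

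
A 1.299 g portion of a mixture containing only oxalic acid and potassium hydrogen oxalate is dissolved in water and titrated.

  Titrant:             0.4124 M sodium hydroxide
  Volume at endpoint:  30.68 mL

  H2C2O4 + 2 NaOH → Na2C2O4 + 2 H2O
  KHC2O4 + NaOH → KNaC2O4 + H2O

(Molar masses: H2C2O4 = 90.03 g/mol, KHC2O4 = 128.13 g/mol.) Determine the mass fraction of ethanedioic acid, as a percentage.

n(NaOH) = 0.03068 × 0.4124 = 0.01265 mol
Let x = n(H2C2O4), y = n(KHC2O4).
Titrant: 2x + 1y = 0.01265;  mass: 90.03x + 128.13y = 1.299
Solving, x = 1.938 × 10^-3 mol, y = 8.776 × 10^-3 mol
mass of H2C2O4 = 1.938 × 10^-3 × 90.03 = 0.1745 g
% H2C2O4 = 0.1745 / 1.299 × 100 = 13.43 %

13.43 %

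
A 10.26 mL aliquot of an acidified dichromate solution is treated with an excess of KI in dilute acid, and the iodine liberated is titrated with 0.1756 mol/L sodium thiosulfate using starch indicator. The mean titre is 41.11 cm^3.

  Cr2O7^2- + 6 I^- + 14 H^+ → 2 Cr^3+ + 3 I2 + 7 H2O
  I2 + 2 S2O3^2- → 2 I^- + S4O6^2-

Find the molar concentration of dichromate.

0.1173 mol/L

n(S2O3^2-) = 0.04111 × 0.1756 = 7.219 × 10^-3 mol
n(I2) = n(S2O3^2-)/2 = 3.609 × 10^-3 mol
From the 1:3 ratio, n(Cr2O7^2-) in the aliquot = 1/3 × 3.609 × 10^-3 = 1.203 × 10^-3 mol
[Cr2O7^2-] = 1.203 × 10^-3 / 0.01026 = 0.1173 mol/L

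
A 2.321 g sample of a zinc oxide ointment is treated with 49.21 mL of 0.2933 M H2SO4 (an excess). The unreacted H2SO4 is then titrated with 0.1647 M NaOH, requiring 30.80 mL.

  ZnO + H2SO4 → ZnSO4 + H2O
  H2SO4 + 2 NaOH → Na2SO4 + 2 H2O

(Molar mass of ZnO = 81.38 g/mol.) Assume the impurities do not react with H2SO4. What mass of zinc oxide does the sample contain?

n(H2SO4) added = 0.04921 × 0.2933 = 0.01443 mol
n(NaOH) used in back-titration = 0.03080 × 0.1647 = 5.073 × 10^-3 mol
From the 1:2 ratio, n(H2SO4) left over = 1/2 × 5.073 × 10^-3 = 2.536 × 10^-3 mol
n(H2SO4) consumed by analyte = 0.01443 − 2.536 × 10^-3 = 0.01190 mol
n(ZnO) = 0.01190 mol (1:1 ratio)
mass of ZnO = 0.01190 × 81.38 = 0.9682 g

0.9682 g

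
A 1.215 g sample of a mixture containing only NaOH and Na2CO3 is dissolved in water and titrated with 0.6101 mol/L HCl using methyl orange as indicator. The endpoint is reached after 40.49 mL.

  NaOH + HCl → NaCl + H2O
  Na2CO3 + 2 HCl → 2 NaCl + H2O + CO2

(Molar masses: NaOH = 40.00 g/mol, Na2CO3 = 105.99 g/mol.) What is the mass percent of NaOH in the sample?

n(HCl) = 0.04049 × 0.6101 = 0.02470 mol
Let x = n(NaOH), y = n(Na2CO3).
Titrant: 1x + 2y = 0.02470;  mass: 40.00x + 105.99y = 1.215
Solving, x = 7.244 × 10^-3 mol, y = 8.730 × 10^-3 mol
mass of NaOH = 7.244 × 10^-3 × 40.00 = 0.2898 g
% NaOH = 0.2898 / 1.215 × 100 = 23.85 %

23.85 %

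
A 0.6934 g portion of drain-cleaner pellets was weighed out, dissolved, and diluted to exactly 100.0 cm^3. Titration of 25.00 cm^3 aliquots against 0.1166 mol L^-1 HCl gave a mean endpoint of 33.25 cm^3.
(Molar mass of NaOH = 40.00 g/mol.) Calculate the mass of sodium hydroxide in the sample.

NaOH + HCl → NaCl + H2O
n(HCl) per titration = 0.03325 × 0.1166 = 3.877 × 10^-3 mol
n(NaOH) in each aliquot = 3.877 × 10^-3 mol (1:1 ratio)
n(NaOH) in the whole flask = 3.877 × 10^-3 × 100.0/25.00 = 0.01551 mol
mass of NaOH = 0.01551 × 40.00 = 0.6203 g

0.6203 g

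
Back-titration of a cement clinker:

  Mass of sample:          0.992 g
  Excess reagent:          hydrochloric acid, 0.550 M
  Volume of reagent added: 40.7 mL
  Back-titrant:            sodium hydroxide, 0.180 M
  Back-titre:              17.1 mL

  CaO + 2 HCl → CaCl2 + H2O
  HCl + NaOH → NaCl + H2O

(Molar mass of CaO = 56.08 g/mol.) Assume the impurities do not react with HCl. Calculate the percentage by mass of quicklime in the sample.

54.6 %

n(HCl) added = 0.0407 × 0.550 = 0.0224 mol
n(NaOH) used in back-titration = 0.0171 × 0.180 = 3.08 × 10^-3 mol
n(HCl) left over = 3.08 × 10^-3 mol (1:1 ratio)
n(HCl) consumed by analyte = 0.0224 − 3.08 × 10^-3 = 0.0193 mol
From the 1:2 ratio, n(CaO) = 1/2 × 0.0193 = 9.65 × 10^-3 mol
mass of CaO = 9.65 × 10^-3 × 56.08 = 0.541 g
% CaO = 0.541 / 0.992 × 100 = 54.6 %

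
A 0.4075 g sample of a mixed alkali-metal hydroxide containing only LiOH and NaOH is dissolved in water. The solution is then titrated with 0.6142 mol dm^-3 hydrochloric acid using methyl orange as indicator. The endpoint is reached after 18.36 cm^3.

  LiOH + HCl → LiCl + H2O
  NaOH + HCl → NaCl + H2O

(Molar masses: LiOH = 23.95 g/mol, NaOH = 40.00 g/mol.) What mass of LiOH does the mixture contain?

n(HCl) = 0.01836 × 0.6142 = 0.01128 mol
Let x = n(LiOH), y = n(NaOH).
Titrant: 1x + 1y = 0.01128;  mass: 23.95x + 40.00y = 0.4075
Solving, x = 2.715 × 10^-3 mol, y = 8.562 × 10^-3 mol
mass of LiOH = 2.715 × 10^-3 × 23.95 = 0.06501 g

0.06501 g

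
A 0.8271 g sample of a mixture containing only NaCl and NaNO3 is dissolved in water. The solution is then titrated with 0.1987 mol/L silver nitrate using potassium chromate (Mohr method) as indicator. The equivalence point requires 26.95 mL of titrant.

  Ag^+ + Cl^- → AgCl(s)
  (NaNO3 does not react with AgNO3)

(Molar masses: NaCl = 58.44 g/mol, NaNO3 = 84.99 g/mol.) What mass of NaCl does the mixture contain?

0.3129 g

n(AgNO3) = 0.02695 × 0.1987 = 5.355 × 10^-3 mol
Let x = n(NaCl), y = n(NaNO3).
Titrant: 1x = 5.355 × 10^-3;  mass: 58.44x + 84.99y = 0.8271
Solving, x = 5.355 × 10^-3 mol, y = 6.050 × 10^-3 mol
mass of NaCl = 5.355 × 10^-3 × 58.44 = 0.3129 g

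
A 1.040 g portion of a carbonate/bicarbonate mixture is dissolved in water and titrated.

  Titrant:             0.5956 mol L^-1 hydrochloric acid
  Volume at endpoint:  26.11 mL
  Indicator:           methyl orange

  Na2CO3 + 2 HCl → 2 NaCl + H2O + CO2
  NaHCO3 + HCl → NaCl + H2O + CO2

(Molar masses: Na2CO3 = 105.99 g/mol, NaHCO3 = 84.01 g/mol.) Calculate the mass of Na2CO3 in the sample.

0.4553 g

n(HCl) = 0.02611 × 0.5956 = 0.01555 mol
Let x = n(Na2CO3), y = n(NaHCO3).
Titrant: 2x + 1y = 0.01555;  mass: 105.99x + 84.01y = 1.040
Solving, x = 4.295 × 10^-3 mol, y = 6.960 × 10^-3 mol
mass of Na2CO3 = 4.295 × 10^-3 × 105.99 = 0.4553 g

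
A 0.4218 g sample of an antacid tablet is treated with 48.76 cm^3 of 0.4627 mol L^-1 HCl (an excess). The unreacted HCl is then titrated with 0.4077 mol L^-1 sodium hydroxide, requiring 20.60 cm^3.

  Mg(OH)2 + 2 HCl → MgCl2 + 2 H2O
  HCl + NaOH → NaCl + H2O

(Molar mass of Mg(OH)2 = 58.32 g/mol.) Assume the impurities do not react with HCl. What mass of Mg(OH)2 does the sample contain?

n(HCl) added = 0.04876 × 0.4627 = 0.02256 mol
n(NaOH) used in back-titration = 0.02060 × 0.4077 = 8.399 × 10^-3 mol
n(HCl) left over = 8.399 × 10^-3 mol (1:1 ratio)
n(HCl) consumed by analyte = 0.02256 − 8.399 × 10^-3 = 0.01416 mol
From the 1:2 ratio, n(Mg(OH)2) = 1/2 × 0.01416 = 7.081 × 10^-3 mol
mass of Mg(OH)2 = 7.081 × 10^-3 × 58.32 = 0.4130 g

0.4130 g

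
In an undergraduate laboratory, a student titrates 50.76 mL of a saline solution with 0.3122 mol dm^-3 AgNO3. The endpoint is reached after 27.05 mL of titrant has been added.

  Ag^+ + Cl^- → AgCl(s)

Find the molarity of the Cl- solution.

0.1664 mol/L

n(AgNO3) = 0.02705 L × 0.3122 mol/L = 8.445 × 10^-3 mol
n(Cl-) = 8.445 × 10^-3 mol (1:1 mole ratio)
[Cl-] = 8.445 × 10^-3 mol / 0.05076 L = 0.1664 mol/L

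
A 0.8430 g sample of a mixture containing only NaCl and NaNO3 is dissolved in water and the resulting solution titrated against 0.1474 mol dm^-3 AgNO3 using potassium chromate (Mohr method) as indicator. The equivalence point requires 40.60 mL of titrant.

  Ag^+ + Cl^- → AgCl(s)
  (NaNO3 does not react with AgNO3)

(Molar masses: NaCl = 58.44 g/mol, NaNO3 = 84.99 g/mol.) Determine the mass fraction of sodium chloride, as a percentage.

41.49 %

n(AgNO3) = 0.04060 × 0.1474 = 5.984 × 10^-3 mol
Let x = n(NaCl), y = n(NaNO3).
Titrant: 1x = 5.984 × 10^-3;  mass: 58.44x + 84.99y = 0.8430
Solving, x = 5.984 × 10^-3 mol, y = 5.804 × 10^-3 mol
mass of NaCl = 5.984 × 10^-3 × 58.44 = 0.3497 g
% NaCl = 0.3497 / 0.8430 × 100 = 41.49 %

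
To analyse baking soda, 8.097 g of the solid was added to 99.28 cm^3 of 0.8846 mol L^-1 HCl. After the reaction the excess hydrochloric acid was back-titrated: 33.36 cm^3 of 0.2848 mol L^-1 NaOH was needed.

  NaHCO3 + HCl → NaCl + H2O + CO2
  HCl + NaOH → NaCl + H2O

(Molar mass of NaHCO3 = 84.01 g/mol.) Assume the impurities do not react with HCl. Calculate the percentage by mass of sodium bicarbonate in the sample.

81.26 %

n(HCl) added = 0.09928 × 0.8846 = 0.08782 mol
n(NaOH) used in back-titration = 0.03336 × 0.2848 = 9.501 × 10^-3 mol
n(HCl) left over = 9.501 × 10^-3 mol (1:1 ratio)
n(HCl) consumed by analyte = 0.08782 − 9.501 × 10^-3 = 0.07832 mol
n(NaHCO3) = 0.07832 mol (1:1 ratio)
mass of NaHCO3 = 0.07832 × 84.01 = 6.580 g
% NaHCO3 = 6.580 / 8.097 × 100 = 81.26 %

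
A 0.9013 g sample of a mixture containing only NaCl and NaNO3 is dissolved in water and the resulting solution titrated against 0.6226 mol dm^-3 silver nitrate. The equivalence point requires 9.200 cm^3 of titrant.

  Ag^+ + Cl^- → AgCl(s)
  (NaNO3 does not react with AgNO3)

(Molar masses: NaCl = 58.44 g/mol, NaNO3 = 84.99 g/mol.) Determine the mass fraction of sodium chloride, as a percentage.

n(AgNO3) = 0.009200 × 0.6226 = 5.728 × 10^-3 mol
Let x = n(NaCl), y = n(NaNO3).
Titrant: 1x = 5.728 × 10^-3;  mass: 58.44x + 84.99y = 0.9013
Solving, x = 5.728 × 10^-3 mol, y = 6.666 × 10^-3 mol
mass of NaCl = 5.728 × 10^-3 × 58.44 = 0.3347 g
% NaCl = 0.3347 / 0.9013 × 100 = 37.14 %

37.14 %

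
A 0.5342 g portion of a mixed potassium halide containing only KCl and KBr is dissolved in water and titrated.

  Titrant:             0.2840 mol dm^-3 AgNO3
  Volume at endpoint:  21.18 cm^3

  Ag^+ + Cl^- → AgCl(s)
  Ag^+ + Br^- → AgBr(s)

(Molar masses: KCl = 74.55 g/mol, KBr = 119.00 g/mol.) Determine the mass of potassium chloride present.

0.3046 g

n(AgNO3) = 0.02118 × 0.2840 = 6.015 × 10^-3 mol
Let x = n(KCl), y = n(KBr).
Titrant: 1x + 1y = 6.015 × 10^-3;  mass: 74.55x + 119.00y = 0.5342
Solving, x = 4.085 × 10^-3 mol, y = 1.930 × 10^-3 mol
mass of KCl = 4.085 × 10^-3 × 74.55 = 0.3046 g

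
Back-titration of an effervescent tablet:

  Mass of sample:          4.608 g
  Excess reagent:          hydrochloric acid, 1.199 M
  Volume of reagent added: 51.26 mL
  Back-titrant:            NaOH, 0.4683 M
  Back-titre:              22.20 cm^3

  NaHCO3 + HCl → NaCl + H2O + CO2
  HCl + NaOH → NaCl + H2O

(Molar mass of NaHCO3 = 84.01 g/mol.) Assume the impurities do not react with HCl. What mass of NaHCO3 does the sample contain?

n(HCl) added = 0.05126 × 1.199 = 0.06146 mol
n(NaOH) used in back-titration = 0.02220 × 0.4683 = 0.01040 mol
n(HCl) left over = 0.01040 mol (1:1 ratio)
n(HCl) consumed by analyte = 0.06146 − 0.01040 = 0.05106 mol
n(NaHCO3) = 0.05106 mol (1:1 ratio)
mass of NaHCO3 = 0.05106 × 84.01 = 4.290 g

4.290 g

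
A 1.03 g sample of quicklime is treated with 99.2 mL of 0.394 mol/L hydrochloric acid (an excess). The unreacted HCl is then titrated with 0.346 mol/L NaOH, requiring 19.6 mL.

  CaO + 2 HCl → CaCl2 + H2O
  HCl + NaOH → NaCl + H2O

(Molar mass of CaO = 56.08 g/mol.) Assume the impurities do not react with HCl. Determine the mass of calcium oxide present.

0.906 g

n(HCl) added = 0.0992 × 0.394 = 0.0391 mol
n(NaOH) used in back-titration = 0.0196 × 0.346 = 6.78 × 10^-3 mol
n(HCl) left over = 6.78 × 10^-3 mol (1:1 ratio)
n(HCl) consumed by analyte = 0.0391 − 6.78 × 10^-3 = 0.0323 mol
From the 1:2 ratio, n(CaO) = 1/2 × 0.0323 = 0.0162 mol
mass of CaO = 0.0162 × 56.08 = 0.906 g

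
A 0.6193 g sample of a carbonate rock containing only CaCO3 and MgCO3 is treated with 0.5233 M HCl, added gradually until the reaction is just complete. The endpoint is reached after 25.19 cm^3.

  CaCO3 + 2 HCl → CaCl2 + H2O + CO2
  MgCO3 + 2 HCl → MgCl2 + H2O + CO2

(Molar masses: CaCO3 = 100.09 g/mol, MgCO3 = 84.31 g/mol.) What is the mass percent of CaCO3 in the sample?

n(HCl) = 0.02519 × 0.5233 = 0.01318 mol
Let x = n(CaCO3), y = n(MgCO3).
Titrant: 2x + 2y = 0.01318;  mass: 100.09x + 84.31y = 0.6193
Solving, x = 4.031 × 10^-3 mol, y = 2.560 × 10^-3 mol
mass of CaCO3 = 4.031 × 10^-3 × 100.09 = 0.4035 g
% CaCO3 = 0.4035 / 0.6193 × 100 = 65.16 %

65.16 %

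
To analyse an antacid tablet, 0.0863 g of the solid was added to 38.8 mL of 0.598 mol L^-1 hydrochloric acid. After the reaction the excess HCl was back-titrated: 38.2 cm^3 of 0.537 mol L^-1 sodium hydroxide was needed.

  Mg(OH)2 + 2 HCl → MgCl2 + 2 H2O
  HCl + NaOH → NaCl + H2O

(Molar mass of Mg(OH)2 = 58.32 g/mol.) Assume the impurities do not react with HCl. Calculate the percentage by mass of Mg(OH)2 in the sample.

90.9 %

n(HCl) added = 0.0388 × 0.598 = 0.0232 mol
n(NaOH) used in back-titration = 0.0382 × 0.537 = 0.0205 mol
n(HCl) left over = 0.0205 mol (1:1 ratio)
n(HCl) consumed by analyte = 0.0232 − 0.0205 = 2.69 × 10^-3 mol
From the 1:2 ratio, n(Mg(OH)2) = 1/2 × 2.69 × 10^-3 = 1.34 × 10^-3 mol
mass of Mg(OH)2 = 1.34 × 10^-3 × 58.32 = 0.0784 g
% Mg(OH)2 = 0.0784 / 0.0863 × 100 = 90.9 %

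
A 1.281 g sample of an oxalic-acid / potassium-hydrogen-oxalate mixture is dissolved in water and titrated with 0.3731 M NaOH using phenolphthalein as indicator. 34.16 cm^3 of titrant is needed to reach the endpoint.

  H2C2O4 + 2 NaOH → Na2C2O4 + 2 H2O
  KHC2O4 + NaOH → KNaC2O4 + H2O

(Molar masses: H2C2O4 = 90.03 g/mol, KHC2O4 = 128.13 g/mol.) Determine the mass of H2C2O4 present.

n(NaOH) = 0.03416 × 0.3731 = 0.01275 mol
Let x = n(H2C2O4), y = n(KHC2O4).
Titrant: 2x + 1y = 0.01275;  mass: 90.03x + 128.13y = 1.281
Solving, x = 2.118 × 10^-3 mol, y = 8.510 × 10^-3 mol
mass of H2C2O4 = 2.118 × 10^-3 × 90.03 = 0.1907 g

0.1907 g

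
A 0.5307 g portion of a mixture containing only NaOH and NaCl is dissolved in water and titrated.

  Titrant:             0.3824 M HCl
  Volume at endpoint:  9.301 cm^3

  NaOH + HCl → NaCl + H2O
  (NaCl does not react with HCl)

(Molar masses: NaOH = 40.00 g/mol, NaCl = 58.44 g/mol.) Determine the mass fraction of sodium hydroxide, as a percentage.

n(HCl) = 0.009301 × 0.3824 = 3.557 × 10^-3 mol
Let x = n(NaOH), y = n(NaCl).
Titrant: 1x = 3.557 × 10^-3;  mass: 40.00x + 58.44y = 0.5307
Solving, x = 3.557 × 10^-3 mol, y = 6.647 × 10^-3 mol
mass of NaOH = 3.557 × 10^-3 × 40.00 = 0.1423 g
% NaOH = 0.1423 / 0.5307 × 100 = 26.81 %

26.81 %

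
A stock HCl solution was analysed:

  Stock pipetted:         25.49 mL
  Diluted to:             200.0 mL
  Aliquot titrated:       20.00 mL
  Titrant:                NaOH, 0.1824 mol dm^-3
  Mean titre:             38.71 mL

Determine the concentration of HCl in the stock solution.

2.770 mol/L

HCl + NaOH → NaCl + H2O
n(NaOH) = 0.03871 × 0.1824 = 7.061 × 10^-3 mol
n(HCl) in the aliquot = 7.061 × 10^-3 mol (1:1 ratio)
[HCl]_dilute = 7.061 × 10^-3 / 0.02000 = 0.3530 mol/L
Dilution factor = 200.0 / 25.49 = 7.846
[HCl]_stock = 0.3530 × 7.846 = 2.770 mol/L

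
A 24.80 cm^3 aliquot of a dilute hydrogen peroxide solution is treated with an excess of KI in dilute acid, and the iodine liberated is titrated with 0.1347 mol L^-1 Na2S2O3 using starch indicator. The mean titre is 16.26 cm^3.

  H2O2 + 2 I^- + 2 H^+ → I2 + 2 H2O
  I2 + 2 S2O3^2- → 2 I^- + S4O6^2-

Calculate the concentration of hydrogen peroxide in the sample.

0.04416 mol/L

n(S2O3^2-) = 0.01626 × 0.1347 = 2.190 × 10^-3 mol
n(I2) = n(S2O3^2-)/2 = 1.095 × 10^-3 mol
n(H2O2) in the aliquot = 1.095 × 10^-3 mol (1:1 ratio)
[H2O2] = 1.095 × 10^-3 / 0.02480 = 0.04416 mol/L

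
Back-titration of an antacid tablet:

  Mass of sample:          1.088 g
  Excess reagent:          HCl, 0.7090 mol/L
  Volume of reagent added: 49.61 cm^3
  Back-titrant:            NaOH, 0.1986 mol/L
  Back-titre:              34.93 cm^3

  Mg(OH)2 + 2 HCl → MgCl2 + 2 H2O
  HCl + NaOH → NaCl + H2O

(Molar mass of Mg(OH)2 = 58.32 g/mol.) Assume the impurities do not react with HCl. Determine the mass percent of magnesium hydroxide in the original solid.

75.68 %

n(HCl) added = 0.04961 × 0.7090 = 0.03517 mol
n(NaOH) used in back-titration = 0.03493 × 0.1986 = 6.937 × 10^-3 mol
n(HCl) left over = 6.937 × 10^-3 mol (1:1 ratio)
n(HCl) consumed by analyte = 0.03517 − 6.937 × 10^-3 = 0.02824 mol
From the 1:2 ratio, n(Mg(OH)2) = 1/2 × 0.02824 = 0.01412 mol
mass of Mg(OH)2 = 0.01412 × 58.32 = 0.8234 g
% Mg(OH)2 = 0.8234 / 1.088 × 100 = 75.68 %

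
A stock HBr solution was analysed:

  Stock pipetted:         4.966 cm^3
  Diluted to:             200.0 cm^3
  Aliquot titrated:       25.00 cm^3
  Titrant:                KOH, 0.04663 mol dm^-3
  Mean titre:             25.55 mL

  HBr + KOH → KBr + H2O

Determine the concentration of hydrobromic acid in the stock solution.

1.919 mol/L

n(KOH) = 0.02555 × 0.04663 = 1.191 × 10^-3 mol
n(HBr) in the aliquot = 1.191 × 10^-3 mol (1:1 ratio)
[HBr]_dilute = 1.191 × 10^-3 / 0.02500 = 0.04766 mol/L
Dilution factor = 200.0 / 4.966 = 40.27
[HBr]_stock = 0.04766 × 40.27 = 1.919 mol/L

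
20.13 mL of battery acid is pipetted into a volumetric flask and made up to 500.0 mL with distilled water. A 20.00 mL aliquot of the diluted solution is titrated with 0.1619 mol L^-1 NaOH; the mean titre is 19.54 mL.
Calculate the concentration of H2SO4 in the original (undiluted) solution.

H2SO4 + 2 NaOH → Na2SO4 + 2 H2O
n(NaOH) = 0.01954 × 0.1619 = 3.164 × 10^-3 mol
From the 1:2 ratio, n(H2SO4) in the aliquot = 1/2 × 3.164 × 10^-3 = 1.582 × 10^-3 mol
[H2SO4]_dilute = 1.582 × 10^-3 / 0.02000 = 0.07909 mol/L
Dilution factor = 500.0 / 20.13 = 24.84
[H2SO4]_stock = 0.07909 × 24.84 = 1.964 mol/L

1.964 mol/L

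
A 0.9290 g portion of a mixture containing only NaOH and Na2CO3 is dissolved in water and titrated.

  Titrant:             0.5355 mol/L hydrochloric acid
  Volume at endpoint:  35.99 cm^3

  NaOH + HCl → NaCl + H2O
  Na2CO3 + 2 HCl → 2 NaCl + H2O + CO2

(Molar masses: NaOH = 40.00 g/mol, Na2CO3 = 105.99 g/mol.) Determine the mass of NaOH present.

n(HCl) = 0.03599 × 0.5355 = 0.01927 mol
Let x = n(NaOH), y = n(Na2CO3).
Titrant: 1x + 2y = 0.01927;  mass: 40.00x + 105.99y = 0.9290
Solving, x = 7.107 × 10^-3 mol, y = 6.083 × 10^-3 mol
mass of NaOH = 7.107 × 10^-3 × 40.00 = 0.2843 g

0.2843 g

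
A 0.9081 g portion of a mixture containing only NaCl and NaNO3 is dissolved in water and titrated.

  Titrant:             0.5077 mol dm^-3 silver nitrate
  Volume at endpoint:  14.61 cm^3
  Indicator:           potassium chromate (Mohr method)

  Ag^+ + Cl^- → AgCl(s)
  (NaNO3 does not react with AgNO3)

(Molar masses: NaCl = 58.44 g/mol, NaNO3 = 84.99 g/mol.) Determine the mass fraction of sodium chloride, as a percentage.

47.73 %

n(AgNO3) = 0.01461 × 0.5077 = 7.417 × 10^-3 mol
Let x = n(NaCl), y = n(NaNO3).
Titrant: 1x = 7.417 × 10^-3;  mass: 58.44x + 84.99y = 0.9081
Solving, x = 7.417 × 10^-3 mol, y = 5.584 × 10^-3 mol
mass of NaCl = 7.417 × 10^-3 × 58.44 = 0.4335 g
% NaCl = 0.4335 / 0.9081 × 100 = 47.73 %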